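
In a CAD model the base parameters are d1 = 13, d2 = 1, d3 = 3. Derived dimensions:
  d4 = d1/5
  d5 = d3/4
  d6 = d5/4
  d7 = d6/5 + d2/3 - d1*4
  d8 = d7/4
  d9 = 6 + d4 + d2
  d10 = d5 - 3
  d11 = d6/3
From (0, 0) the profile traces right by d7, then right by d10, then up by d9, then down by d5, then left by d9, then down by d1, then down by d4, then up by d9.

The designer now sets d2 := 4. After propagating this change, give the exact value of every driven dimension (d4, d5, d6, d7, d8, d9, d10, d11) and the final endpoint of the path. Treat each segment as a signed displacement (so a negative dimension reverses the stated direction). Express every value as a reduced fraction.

Apply edit: d2 := 4
  d4 = d1/5 = 13/5
  d5 = d3/4 = 3/4
  d6 = d5/4 = 3/16
  d7 = d6/5 + d2/3 - d1*4 = -12151/240
  d8 = d7/4 = -12151/960
  d9 = 6 + d4 + d2 = 63/5
  d10 = d5 - 3 = -9/4
  d11 = d6/3 = 1/16
Walk from origin (0, 0):
  seg 1: right by d7 = -12151/240 → (-12151/240, 0)
  seg 2: right by d10 = -9/4 → (-12691/240, 0)
  seg 3: up by d9 = 63/5 → (-12691/240, 63/5)
  seg 4: down by d5 = 3/4 → (-12691/240, 237/20)
  seg 5: left by d9 = 63/5 → (-3143/48, 237/20)
  seg 6: down by d1 = 13 → (-3143/48, -23/20)
  seg 7: down by d4 = 13/5 → (-3143/48, -15/4)
  seg 8: up by d9 = 63/5 → (-3143/48, 177/20)

d4 = 13/5
d5 = 3/4
d6 = 3/16
d7 = -12151/240
d8 = -12151/960
d9 = 63/5
d10 = -9/4
d11 = 1/16
endpoint = (-3143/48, 177/20)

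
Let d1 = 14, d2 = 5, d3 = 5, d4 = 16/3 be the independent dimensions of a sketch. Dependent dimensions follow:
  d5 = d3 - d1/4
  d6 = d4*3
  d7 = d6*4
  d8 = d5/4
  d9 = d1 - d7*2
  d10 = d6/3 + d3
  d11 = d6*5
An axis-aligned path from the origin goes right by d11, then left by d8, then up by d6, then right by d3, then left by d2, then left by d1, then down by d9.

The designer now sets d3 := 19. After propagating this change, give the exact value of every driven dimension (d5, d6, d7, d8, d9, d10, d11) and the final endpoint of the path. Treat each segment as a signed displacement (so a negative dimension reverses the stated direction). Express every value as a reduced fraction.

d5 = 31/2
d6 = 16
d7 = 64
d8 = 31/8
d9 = -114
d10 = 73/3
d11 = 80
endpoint = (609/8, 130)

Apply edit: d3 := 19
  d5 = d3 - d1/4 = 31/2
  d6 = d4*3 = 16
  d7 = d6*4 = 64
  d8 = d5/4 = 31/8
  d9 = d1 - d7*2 = -114
  d10 = d6/3 + d3 = 73/3
  d11 = d6*5 = 80
Walk from origin (0, 0):
  seg 1: right by d11 = 80 → (80, 0)
  seg 2: left by d8 = 31/8 → (609/8, 0)
  seg 3: up by d6 = 16 → (609/8, 16)
  seg 4: right by d3 = 19 → (761/8, 16)
  seg 5: left by d2 = 5 → (721/8, 16)
  seg 6: left by d1 = 14 → (609/8, 16)
  seg 7: down by d9 = -114 → (609/8, 130)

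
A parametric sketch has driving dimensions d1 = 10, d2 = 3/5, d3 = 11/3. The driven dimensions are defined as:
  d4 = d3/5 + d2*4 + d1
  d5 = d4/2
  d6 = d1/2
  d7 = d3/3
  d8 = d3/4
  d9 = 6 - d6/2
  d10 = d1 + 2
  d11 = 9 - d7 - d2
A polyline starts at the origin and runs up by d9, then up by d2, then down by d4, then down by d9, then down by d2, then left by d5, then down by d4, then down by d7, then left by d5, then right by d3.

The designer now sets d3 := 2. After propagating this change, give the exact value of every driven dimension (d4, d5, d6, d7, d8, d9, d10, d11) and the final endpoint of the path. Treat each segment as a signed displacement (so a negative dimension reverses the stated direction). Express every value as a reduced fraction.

d4 = 64/5
d5 = 32/5
d6 = 5
d7 = 2/3
d8 = 1/2
d9 = 7/2
d10 = 12
d11 = 116/15
endpoint = (-54/5, -394/15)

Apply edit: d3 := 2
  d4 = d3/5 + d2*4 + d1 = 64/5
  d5 = d4/2 = 32/5
  d6 = d1/2 = 5
  d7 = d3/3 = 2/3
  d8 = d3/4 = 1/2
  d9 = 6 - d6/2 = 7/2
  d10 = d1 + 2 = 12
  d11 = 9 - d7 - d2 = 116/15
Walk from origin (0, 0):
  seg 1: up by d9 = 7/2 → (0, 7/2)
  seg 2: up by d2 = 3/5 → (0, 41/10)
  seg 3: down by d4 = 64/5 → (0, -87/10)
  seg 4: down by d9 = 7/2 → (0, -61/5)
  seg 5: down by d2 = 3/5 → (0, -64/5)
  seg 6: left by d5 = 32/5 → (-32/5, -64/5)
  seg 7: down by d4 = 64/5 → (-32/5, -128/5)
  seg 8: down by d7 = 2/3 → (-32/5, -394/15)
  seg 9: left by d5 = 32/5 → (-64/5, -394/15)
  seg 10: right by d3 = 2 → (-54/5, -394/15)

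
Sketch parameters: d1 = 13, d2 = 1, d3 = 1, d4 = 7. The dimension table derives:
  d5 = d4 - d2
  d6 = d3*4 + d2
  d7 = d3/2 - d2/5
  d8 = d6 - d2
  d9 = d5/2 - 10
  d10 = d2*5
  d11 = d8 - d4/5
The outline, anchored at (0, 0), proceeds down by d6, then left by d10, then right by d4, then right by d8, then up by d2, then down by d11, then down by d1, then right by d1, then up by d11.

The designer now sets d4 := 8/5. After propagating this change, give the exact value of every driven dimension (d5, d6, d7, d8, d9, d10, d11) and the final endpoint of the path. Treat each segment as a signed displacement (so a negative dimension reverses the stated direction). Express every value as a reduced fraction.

Apply edit: d4 := 8/5
  d5 = d4 - d2 = 3/5
  d6 = d3*4 + d2 = 5
  d7 = d3/2 - d2/5 = 3/10
  d8 = d6 - d2 = 4
  d9 = d5/2 - 10 = -97/10
  d10 = d2*5 = 5
  d11 = d8 - d4/5 = 92/25
Walk from origin (0, 0):
  seg 1: down by d6 = 5 → (0, -5)
  seg 2: left by d10 = 5 → (-5, -5)
  seg 3: right by d4 = 8/5 → (-17/5, -5)
  seg 4: right by d8 = 4 → (3/5, -5)
  seg 5: up by d2 = 1 → (3/5, -4)
  seg 6: down by d11 = 92/25 → (3/5, -192/25)
  seg 7: down by d1 = 13 → (3/5, -517/25)
  seg 8: right by d1 = 13 → (68/5, -517/25)
  seg 9: up by d11 = 92/25 → (68/5, -17)

d5 = 3/5
d6 = 5
d7 = 3/10
d8 = 4
d9 = -97/10
d10 = 5
d11 = 92/25
endpoint = (68/5, -17)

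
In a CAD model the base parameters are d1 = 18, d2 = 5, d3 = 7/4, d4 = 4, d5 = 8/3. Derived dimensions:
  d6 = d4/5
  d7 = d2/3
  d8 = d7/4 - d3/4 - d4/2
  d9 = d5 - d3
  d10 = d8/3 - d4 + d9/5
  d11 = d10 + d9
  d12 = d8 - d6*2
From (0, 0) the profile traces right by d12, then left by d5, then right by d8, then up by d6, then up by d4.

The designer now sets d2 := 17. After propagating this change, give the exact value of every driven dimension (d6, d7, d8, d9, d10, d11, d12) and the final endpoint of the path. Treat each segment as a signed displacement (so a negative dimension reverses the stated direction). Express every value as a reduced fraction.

d6 = 4/5
d7 = 17/3
d8 = -49/48
d9 = 11/12
d10 = -2993/720
d11 = -2333/720
d12 = -629/240
endpoint = (-757/120, 24/5)

Apply edit: d2 := 17
  d6 = d4/5 = 4/5
  d7 = d2/3 = 17/3
  d8 = d7/4 - d3/4 - d4/2 = -49/48
  d9 = d5 - d3 = 11/12
  d10 = d8/3 - d4 + d9/5 = -2993/720
  d11 = d10 + d9 = -2333/720
  d12 = d8 - d6*2 = -629/240
Walk from origin (0, 0):
  seg 1: right by d12 = -629/240 → (-629/240, 0)
  seg 2: left by d5 = 8/3 → (-423/80, 0)
  seg 3: right by d8 = -49/48 → (-757/120, 0)
  seg 4: up by d6 = 4/5 → (-757/120, 4/5)
  seg 5: up by d4 = 4 → (-757/120, 24/5)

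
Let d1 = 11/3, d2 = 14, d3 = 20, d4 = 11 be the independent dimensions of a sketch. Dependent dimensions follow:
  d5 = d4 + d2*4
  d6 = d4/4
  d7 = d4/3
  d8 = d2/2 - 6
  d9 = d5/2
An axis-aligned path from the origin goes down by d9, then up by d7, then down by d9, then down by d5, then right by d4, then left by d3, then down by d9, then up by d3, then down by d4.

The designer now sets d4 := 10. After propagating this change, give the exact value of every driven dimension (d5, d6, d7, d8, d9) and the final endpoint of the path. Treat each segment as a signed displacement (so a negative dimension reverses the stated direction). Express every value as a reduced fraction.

Apply edit: d4 := 10
  d5 = d4 + d2*4 = 66
  d6 = d4/4 = 5/2
  d7 = d4/3 = 10/3
  d8 = d2/2 - 6 = 1
  d9 = d5/2 = 33
Walk from origin (0, 0):
  seg 1: down by d9 = 33 → (0, -33)
  seg 2: up by d7 = 10/3 → (0, -89/3)
  seg 3: down by d9 = 33 → (0, -188/3)
  seg 4: down by d5 = 66 → (0, -386/3)
  seg 5: right by d4 = 10 → (10, -386/3)
  seg 6: left by d3 = 20 → (-10, -386/3)
  seg 7: down by d9 = 33 → (-10, -485/3)
  seg 8: up by d3 = 20 → (-10, -425/3)
  seg 9: down by d4 = 10 → (-10, -455/3)

d5 = 66
d6 = 5/2
d7 = 10/3
d8 = 1
d9 = 33
endpoint = (-10, -455/3)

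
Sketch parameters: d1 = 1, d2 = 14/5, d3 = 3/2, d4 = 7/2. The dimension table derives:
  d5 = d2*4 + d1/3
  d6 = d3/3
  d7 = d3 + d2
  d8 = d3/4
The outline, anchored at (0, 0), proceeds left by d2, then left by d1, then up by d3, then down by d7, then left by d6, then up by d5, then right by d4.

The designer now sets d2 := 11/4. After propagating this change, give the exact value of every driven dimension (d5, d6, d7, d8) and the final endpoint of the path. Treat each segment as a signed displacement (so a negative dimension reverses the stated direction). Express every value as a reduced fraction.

Apply edit: d2 := 11/4
  d5 = d2*4 + d1/3 = 34/3
  d6 = d3/3 = 1/2
  d7 = d3 + d2 = 17/4
  d8 = d3/4 = 3/8
Walk from origin (0, 0):
  seg 1: left by d2 = 11/4 → (-11/4, 0)
  seg 2: left by d1 = 1 → (-15/4, 0)
  seg 3: up by d3 = 3/2 → (-15/4, 3/2)
  seg 4: down by d7 = 17/4 → (-15/4, -11/4)
  seg 5: left by d6 = 1/2 → (-17/4, -11/4)
  seg 6: up by d5 = 34/3 → (-17/4, 103/12)
  seg 7: right by d4 = 7/2 → (-3/4, 103/12)

d5 = 34/3
d6 = 1/2
d7 = 17/4
d8 = 3/8
endpoint = (-3/4, 103/12)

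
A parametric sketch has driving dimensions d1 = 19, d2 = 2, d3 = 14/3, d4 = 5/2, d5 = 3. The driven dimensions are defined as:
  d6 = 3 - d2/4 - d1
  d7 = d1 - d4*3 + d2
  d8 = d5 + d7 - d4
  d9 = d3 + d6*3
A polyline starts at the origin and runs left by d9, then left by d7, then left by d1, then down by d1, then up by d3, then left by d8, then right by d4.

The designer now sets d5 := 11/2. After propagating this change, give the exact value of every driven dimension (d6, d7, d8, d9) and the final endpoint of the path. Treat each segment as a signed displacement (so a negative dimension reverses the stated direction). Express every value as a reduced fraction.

Apply edit: d5 := 11/2
  d6 = 3 - d2/4 - d1 = -33/2
  d7 = d1 - d4*3 + d2 = 27/2
  d8 = d5 + d7 - d4 = 33/2
  d9 = d3 + d6*3 = -269/6
Walk from origin (0, 0):
  seg 1: left by d9 = -269/6 → (269/6, 0)
  seg 2: left by d7 = 27/2 → (94/3, 0)
  seg 3: left by d1 = 19 → (37/3, 0)
  seg 4: down by d1 = 19 → (37/3, -19)
  seg 5: up by d3 = 14/3 → (37/3, -43/3)
  seg 6: left by d8 = 33/2 → (-25/6, -43/3)
  seg 7: right by d4 = 5/2 → (-5/3, -43/3)

d6 = -33/2
d7 = 27/2
d8 = 33/2
d9 = -269/6
endpoint = (-5/3, -43/3)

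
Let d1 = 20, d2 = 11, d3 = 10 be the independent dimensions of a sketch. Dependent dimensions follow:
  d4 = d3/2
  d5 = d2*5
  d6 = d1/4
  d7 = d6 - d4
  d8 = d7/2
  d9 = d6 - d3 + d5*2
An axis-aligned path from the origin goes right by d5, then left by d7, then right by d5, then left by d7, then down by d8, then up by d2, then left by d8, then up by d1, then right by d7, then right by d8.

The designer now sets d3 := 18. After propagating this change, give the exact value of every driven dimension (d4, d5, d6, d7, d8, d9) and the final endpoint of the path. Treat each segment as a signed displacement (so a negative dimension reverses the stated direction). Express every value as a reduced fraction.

d4 = 9
d5 = 55
d6 = 5
d7 = -4
d8 = -2
d9 = 97
endpoint = (114, 33)

Apply edit: d3 := 18
  d4 = d3/2 = 9
  d5 = d2*5 = 55
  d6 = d1/4 = 5
  d7 = d6 - d4 = -4
  d8 = d7/2 = -2
  d9 = d6 - d3 + d5*2 = 97
Walk from origin (0, 0):
  seg 1: right by d5 = 55 → (55, 0)
  seg 2: left by d7 = -4 → (59, 0)
  seg 3: right by d5 = 55 → (114, 0)
  seg 4: left by d7 = -4 → (118, 0)
  seg 5: down by d8 = -2 → (118, 2)
  seg 6: up by d2 = 11 → (118, 13)
  seg 7: left by d8 = -2 → (120, 13)
  seg 8: up by d1 = 20 → (120, 33)
  seg 9: right by d7 = -4 → (116, 33)
  seg 10: right by d8 = -2 → (114, 33)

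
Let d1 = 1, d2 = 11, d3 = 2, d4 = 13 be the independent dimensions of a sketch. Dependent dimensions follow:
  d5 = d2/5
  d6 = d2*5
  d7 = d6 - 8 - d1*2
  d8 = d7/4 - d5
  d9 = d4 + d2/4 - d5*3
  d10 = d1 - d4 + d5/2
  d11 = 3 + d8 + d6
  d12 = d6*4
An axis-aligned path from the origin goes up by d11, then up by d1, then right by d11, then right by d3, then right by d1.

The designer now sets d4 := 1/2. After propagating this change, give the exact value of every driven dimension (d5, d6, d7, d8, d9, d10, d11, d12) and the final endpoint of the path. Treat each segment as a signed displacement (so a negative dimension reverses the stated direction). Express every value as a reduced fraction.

Apply edit: d4 := 1/2
  d5 = d2/5 = 11/5
  d6 = d2*5 = 55
  d7 = d6 - 8 - d1*2 = 45
  d8 = d7/4 - d5 = 181/20
  d9 = d4 + d2/4 - d5*3 = -67/20
  d10 = d1 - d4 + d5/2 = 8/5
  d11 = 3 + d8 + d6 = 1341/20
  d12 = d6*4 = 220
Walk from origin (0, 0):
  seg 1: up by d11 = 1341/20 → (0, 1341/20)
  seg 2: up by d1 = 1 → (0, 1361/20)
  seg 3: right by d11 = 1341/20 → (1341/20, 1361/20)
  seg 4: right by d3 = 2 → (1381/20, 1361/20)
  seg 5: right by d1 = 1 → (1401/20, 1361/20)

d5 = 11/5
d6 = 55
d7 = 45
d8 = 181/20
d9 = -67/20
d10 = 8/5
d11 = 1341/20
d12 = 220
endpoint = (1401/20, 1361/20)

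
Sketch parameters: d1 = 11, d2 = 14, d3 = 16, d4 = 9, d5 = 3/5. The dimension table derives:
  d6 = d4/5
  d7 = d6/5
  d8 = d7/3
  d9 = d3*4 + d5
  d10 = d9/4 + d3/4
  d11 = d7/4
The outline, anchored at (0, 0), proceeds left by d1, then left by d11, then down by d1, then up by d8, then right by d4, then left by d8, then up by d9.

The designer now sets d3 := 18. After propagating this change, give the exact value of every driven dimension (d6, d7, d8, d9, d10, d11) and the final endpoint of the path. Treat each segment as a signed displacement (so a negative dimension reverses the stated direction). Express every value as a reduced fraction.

Apply edit: d3 := 18
  d6 = d4/5 = 9/5
  d7 = d6/5 = 9/25
  d8 = d7/3 = 3/25
  d9 = d3*4 + d5 = 363/5
  d10 = d9/4 + d3/4 = 453/20
  d11 = d7/4 = 9/100
Walk from origin (0, 0):
  seg 1: left by d1 = 11 → (-11, 0)
  seg 2: left by d11 = 9/100 → (-1109/100, 0)
  seg 3: down by d1 = 11 → (-1109/100, -11)
  seg 4: up by d8 = 3/25 → (-1109/100, -272/25)
  seg 5: right by d4 = 9 → (-209/100, -272/25)
  seg 6: left by d8 = 3/25 → (-221/100, -272/25)
  seg 7: up by d9 = 363/5 → (-221/100, 1543/25)

d6 = 9/5
d7 = 9/25
d8 = 3/25
d9 = 363/5
d10 = 453/20
d11 = 9/100
endpoint = (-221/100, 1543/25)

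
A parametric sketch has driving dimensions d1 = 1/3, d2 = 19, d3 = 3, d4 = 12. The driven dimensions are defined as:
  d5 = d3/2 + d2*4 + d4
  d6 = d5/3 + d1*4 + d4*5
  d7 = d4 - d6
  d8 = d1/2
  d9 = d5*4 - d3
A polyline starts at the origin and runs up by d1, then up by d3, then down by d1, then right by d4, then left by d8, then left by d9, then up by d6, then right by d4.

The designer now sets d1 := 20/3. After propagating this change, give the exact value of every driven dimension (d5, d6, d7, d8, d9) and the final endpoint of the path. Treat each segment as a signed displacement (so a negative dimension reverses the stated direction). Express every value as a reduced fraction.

d5 = 179/2
d6 = 233/2
d7 = -209/2
d8 = 10/3
d9 = 355
endpoint = (-1003/3, 239/2)

Apply edit: d1 := 20/3
  d5 = d3/2 + d2*4 + d4 = 179/2
  d6 = d5/3 + d1*4 + d4*5 = 233/2
  d7 = d4 - d6 = -209/2
  d8 = d1/2 = 10/3
  d9 = d5*4 - d3 = 355
Walk from origin (0, 0):
  seg 1: up by d1 = 20/3 → (0, 20/3)
  seg 2: up by d3 = 3 → (0, 29/3)
  seg 3: down by d1 = 20/3 → (0, 3)
  seg 4: right by d4 = 12 → (12, 3)
  seg 5: left by d8 = 10/3 → (26/3, 3)
  seg 6: left by d9 = 355 → (-1039/3, 3)
  seg 7: up by d6 = 233/2 → (-1039/3, 239/2)
  seg 8: right by d4 = 12 → (-1003/3, 239/2)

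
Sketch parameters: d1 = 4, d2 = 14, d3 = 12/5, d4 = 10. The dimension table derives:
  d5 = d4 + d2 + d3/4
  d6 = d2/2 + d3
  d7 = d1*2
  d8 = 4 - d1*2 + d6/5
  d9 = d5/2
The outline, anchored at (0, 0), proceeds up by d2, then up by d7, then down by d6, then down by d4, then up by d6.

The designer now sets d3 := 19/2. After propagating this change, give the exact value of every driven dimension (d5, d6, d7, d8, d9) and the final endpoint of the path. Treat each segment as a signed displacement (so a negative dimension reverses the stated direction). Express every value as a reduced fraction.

Apply edit: d3 := 19/2
  d5 = d4 + d2 + d3/4 = 211/8
  d6 = d2/2 + d3 = 33/2
  d7 = d1*2 = 8
  d8 = 4 - d1*2 + d6/5 = -7/10
  d9 = d5/2 = 211/16
Walk from origin (0, 0):
  seg 1: up by d2 = 14 → (0, 14)
  seg 2: up by d7 = 8 → (0, 22)
  seg 3: down by d6 = 33/2 → (0, 11/2)
  seg 4: down by d4 = 10 → (0, -9/2)
  seg 5: up by d6 = 33/2 → (0, 12)

d5 = 211/8
d6 = 33/2
d7 = 8
d8 = -7/10
d9 = 211/16
endpoint = (0, 12)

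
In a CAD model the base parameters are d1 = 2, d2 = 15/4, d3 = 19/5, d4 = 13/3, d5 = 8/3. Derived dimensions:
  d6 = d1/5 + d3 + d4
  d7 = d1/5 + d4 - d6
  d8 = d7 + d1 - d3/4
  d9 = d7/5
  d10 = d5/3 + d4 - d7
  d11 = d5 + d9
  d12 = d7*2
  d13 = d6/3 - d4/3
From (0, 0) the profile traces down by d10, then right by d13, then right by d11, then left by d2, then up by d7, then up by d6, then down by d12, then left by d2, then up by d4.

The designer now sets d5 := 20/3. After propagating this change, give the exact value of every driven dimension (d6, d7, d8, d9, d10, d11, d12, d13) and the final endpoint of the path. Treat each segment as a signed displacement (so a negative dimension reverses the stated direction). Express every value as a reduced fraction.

d6 = 128/15
d7 = -19/5
d8 = -11/4
d9 = -19/25
d10 = 466/45
d11 = 443/75
d12 = -38/5
d13 = 7/5
endpoint = (-29/150, 284/45)

Apply edit: d5 := 20/3
  d6 = d1/5 + d3 + d4 = 128/15
  d7 = d1/5 + d4 - d6 = -19/5
  d8 = d7 + d1 - d3/4 = -11/4
  d9 = d7/5 = -19/25
  d10 = d5/3 + d4 - d7 = 466/45
  d11 = d5 + d9 = 443/75
  d12 = d7*2 = -38/5
  d13 = d6/3 - d4/3 = 7/5
Walk from origin (0, 0):
  seg 1: down by d10 = 466/45 → (0, -466/45)
  seg 2: right by d13 = 7/5 → (7/5, -466/45)
  seg 3: right by d11 = 443/75 → (548/75, -466/45)
  seg 4: left by d2 = 15/4 → (1067/300, -466/45)
  seg 5: up by d7 = -19/5 → (1067/300, -637/45)
  seg 6: up by d6 = 128/15 → (1067/300, -253/45)
  seg 7: down by d12 = -38/5 → (1067/300, 89/45)
  seg 8: left by d2 = 15/4 → (-29/150, 89/45)
  seg 9: up by d4 = 13/3 → (-29/150, 284/45)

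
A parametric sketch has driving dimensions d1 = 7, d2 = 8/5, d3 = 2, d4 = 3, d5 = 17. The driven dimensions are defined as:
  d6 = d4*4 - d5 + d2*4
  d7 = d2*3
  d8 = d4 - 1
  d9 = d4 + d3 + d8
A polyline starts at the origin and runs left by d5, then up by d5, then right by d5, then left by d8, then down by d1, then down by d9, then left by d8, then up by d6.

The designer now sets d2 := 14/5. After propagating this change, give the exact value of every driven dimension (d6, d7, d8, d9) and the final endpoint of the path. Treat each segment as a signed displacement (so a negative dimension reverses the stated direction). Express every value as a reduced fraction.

Apply edit: d2 := 14/5
  d6 = d4*4 - d5 + d2*4 = 31/5
  d7 = d2*3 = 42/5
  d8 = d4 - 1 = 2
  d9 = d4 + d3 + d8 = 7
Walk from origin (0, 0):
  seg 1: left by d5 = 17 → (-17, 0)
  seg 2: up by d5 = 17 → (-17, 17)
  seg 3: right by d5 = 17 → (0, 17)
  seg 4: left by d8 = 2 → (-2, 17)
  seg 5: down by d1 = 7 → (-2, 10)
  seg 6: down by d9 = 7 → (-2, 3)
  seg 7: left by d8 = 2 → (-4, 3)
  seg 8: up by d6 = 31/5 → (-4, 46/5)

d6 = 31/5
d7 = 42/5
d8 = 2
d9 = 7
endpoint = (-4, 46/5)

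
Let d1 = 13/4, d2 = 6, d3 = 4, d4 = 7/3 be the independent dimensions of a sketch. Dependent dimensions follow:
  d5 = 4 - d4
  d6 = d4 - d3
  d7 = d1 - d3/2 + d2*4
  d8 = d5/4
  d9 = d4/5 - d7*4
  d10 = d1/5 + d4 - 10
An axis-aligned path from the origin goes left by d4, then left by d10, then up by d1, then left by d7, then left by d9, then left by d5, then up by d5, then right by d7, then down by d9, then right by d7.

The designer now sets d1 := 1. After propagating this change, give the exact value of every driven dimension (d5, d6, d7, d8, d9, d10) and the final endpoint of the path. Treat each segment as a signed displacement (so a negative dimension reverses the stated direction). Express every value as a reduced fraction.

Apply edit: d1 := 1
  d5 = 4 - d4 = 5/3
  d6 = d4 - d3 = -5/3
  d7 = d1 - d3/2 + d2*4 = 23
  d8 = d5/4 = 5/12
  d9 = d4/5 - d7*4 = -1373/15
  d10 = d1/5 + d4 - 10 = -112/15
Walk from origin (0, 0):
  seg 1: left by d4 = 7/3 → (-7/3, 0)
  seg 2: left by d10 = -112/15 → (77/15, 0)
  seg 3: up by d1 = 1 → (77/15, 1)
  seg 4: left by d7 = 23 → (-268/15, 1)
  seg 5: left by d9 = -1373/15 → (221/3, 1)
  seg 6: left by d5 = 5/3 → (72, 1)
  seg 7: up by d5 = 5/3 → (72, 8/3)
  seg 8: right by d7 = 23 → (95, 8/3)
  seg 9: down by d9 = -1373/15 → (95, 471/5)
  seg 10: right by d7 = 23 → (118, 471/5)

d5 = 5/3
d6 = -5/3
d7 = 23
d8 = 5/12
d9 = -1373/15
d10 = -112/15
endpoint = (118, 471/5)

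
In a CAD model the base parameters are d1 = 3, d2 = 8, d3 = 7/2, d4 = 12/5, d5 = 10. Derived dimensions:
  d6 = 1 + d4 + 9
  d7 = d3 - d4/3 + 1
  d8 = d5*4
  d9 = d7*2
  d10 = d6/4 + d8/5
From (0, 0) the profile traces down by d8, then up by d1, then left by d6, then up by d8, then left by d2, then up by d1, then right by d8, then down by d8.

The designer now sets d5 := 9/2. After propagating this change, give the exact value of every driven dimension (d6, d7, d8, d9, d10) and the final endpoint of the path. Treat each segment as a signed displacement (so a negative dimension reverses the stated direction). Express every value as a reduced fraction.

Apply edit: d5 := 9/2
  d6 = 1 + d4 + 9 = 62/5
  d7 = d3 - d4/3 + 1 = 37/10
  d8 = d5*4 = 18
  d9 = d7*2 = 37/5
  d10 = d6/4 + d8/5 = 67/10
Walk from origin (0, 0):
  seg 1: down by d8 = 18 → (0, -18)
  seg 2: up by d1 = 3 → (0, -15)
  seg 3: left by d6 = 62/5 → (-62/5, -15)
  seg 4: up by d8 = 18 → (-62/5, 3)
  seg 5: left by d2 = 8 → (-102/5, 3)
  seg 6: up by d1 = 3 → (-102/5, 6)
  seg 7: right by d8 = 18 → (-12/5, 6)
  seg 8: down by d8 = 18 → (-12/5, -12)

d6 = 62/5
d7 = 37/10
d8 = 18
d9 = 37/5
d10 = 67/10
endpoint = (-12/5, -12)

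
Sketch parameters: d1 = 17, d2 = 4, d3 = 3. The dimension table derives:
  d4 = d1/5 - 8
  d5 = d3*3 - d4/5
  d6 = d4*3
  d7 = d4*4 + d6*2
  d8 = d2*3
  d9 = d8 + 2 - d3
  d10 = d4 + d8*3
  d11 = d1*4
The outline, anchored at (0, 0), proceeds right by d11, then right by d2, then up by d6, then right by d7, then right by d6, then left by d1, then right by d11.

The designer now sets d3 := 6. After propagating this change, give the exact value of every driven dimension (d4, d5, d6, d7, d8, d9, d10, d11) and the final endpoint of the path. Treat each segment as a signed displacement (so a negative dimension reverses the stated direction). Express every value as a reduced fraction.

Apply edit: d3 := 6
  d4 = d1/5 - 8 = -23/5
  d5 = d3*3 - d4/5 = 473/25
  d6 = d4*3 = -69/5
  d7 = d4*4 + d6*2 = -46
  d8 = d2*3 = 12
  d9 = d8 + 2 - d3 = 8
  d10 = d4 + d8*3 = 157/5
  d11 = d1*4 = 68
Walk from origin (0, 0):
  seg 1: right by d11 = 68 → (68, 0)
  seg 2: right by d2 = 4 → (72, 0)
  seg 3: up by d6 = -69/5 → (72, -69/5)
  seg 4: right by d7 = -46 → (26, -69/5)
  seg 5: right by d6 = -69/5 → (61/5, -69/5)
  seg 6: left by d1 = 17 → (-24/5, -69/5)
  seg 7: right by d11 = 68 → (316/5, -69/5)

d4 = -23/5
d5 = 473/25
d6 = -69/5
d7 = -46
d8 = 12
d9 = 8
d10 = 157/5
d11 = 68
endpoint = (316/5, -69/5)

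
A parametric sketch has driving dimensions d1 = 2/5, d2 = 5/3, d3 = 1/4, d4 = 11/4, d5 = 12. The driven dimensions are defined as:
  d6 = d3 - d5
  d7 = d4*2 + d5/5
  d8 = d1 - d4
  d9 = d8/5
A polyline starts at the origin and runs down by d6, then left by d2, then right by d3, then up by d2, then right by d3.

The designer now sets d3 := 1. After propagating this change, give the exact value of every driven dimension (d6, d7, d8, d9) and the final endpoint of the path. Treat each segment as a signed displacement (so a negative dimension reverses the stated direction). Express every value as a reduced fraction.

Apply edit: d3 := 1
  d6 = d3 - d5 = -11
  d7 = d4*2 + d5/5 = 79/10
  d8 = d1 - d4 = -47/20
  d9 = d8/5 = -47/100
Walk from origin (0, 0):
  seg 1: down by d6 = -11 → (0, 11)
  seg 2: left by d2 = 5/3 → (-5/3, 11)
  seg 3: right by d3 = 1 → (-2/3, 11)
  seg 4: up by d2 = 5/3 → (-2/3, 38/3)
  seg 5: right by d3 = 1 → (1/3, 38/3)

d6 = -11
d7 = 79/10
d8 = -47/20
d9 = -47/100
endpoint = (1/3, 38/3)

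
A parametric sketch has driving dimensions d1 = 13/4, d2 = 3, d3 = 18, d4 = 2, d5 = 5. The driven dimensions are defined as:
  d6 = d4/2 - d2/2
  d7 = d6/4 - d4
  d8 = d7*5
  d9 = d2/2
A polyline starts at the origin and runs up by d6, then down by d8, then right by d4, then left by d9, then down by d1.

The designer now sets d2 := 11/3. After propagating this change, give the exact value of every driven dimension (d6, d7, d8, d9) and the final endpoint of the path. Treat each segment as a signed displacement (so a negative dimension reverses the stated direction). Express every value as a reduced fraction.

d6 = -5/6
d7 = -53/24
d8 = -265/24
d9 = 11/6
endpoint = (1/6, 167/24)

Apply edit: d2 := 11/3
  d6 = d4/2 - d2/2 = -5/6
  d7 = d6/4 - d4 = -53/24
  d8 = d7*5 = -265/24
  d9 = d2/2 = 11/6
Walk from origin (0, 0):
  seg 1: up by d6 = -5/6 → (0, -5/6)
  seg 2: down by d8 = -265/24 → (0, 245/24)
  seg 3: right by d4 = 2 → (2, 245/24)
  seg 4: left by d9 = 11/6 → (1/6, 245/24)
  seg 5: down by d1 = 13/4 → (1/6, 167/24)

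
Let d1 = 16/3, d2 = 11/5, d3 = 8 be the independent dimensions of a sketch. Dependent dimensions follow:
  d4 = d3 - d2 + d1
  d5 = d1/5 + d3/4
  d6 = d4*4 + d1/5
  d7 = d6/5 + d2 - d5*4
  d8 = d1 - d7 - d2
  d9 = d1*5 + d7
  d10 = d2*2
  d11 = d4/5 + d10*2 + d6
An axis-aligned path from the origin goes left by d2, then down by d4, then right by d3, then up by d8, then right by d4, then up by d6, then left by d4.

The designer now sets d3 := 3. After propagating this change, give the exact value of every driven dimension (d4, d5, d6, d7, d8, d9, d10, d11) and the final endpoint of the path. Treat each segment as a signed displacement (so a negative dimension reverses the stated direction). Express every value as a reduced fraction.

d4 = 92/15
d5 = 109/60
d6 = 128/5
d7 = 4/75
d8 = 77/25
d9 = 668/25
d10 = 22/5
d11 = 2672/75
endpoint = (4/5, 1691/75)

Apply edit: d3 := 3
  d4 = d3 - d2 + d1 = 92/15
  d5 = d1/5 + d3/4 = 109/60
  d6 = d4*4 + d1/5 = 128/5
  d7 = d6/5 + d2 - d5*4 = 4/75
  d8 = d1 - d7 - d2 = 77/25
  d9 = d1*5 + d7 = 668/25
  d10 = d2*2 = 22/5
  d11 = d4/5 + d10*2 + d6 = 2672/75
Walk from origin (0, 0):
  seg 1: left by d2 = 11/5 → (-11/5, 0)
  seg 2: down by d4 = 92/15 → (-11/5, -92/15)
  seg 3: right by d3 = 3 → (4/5, -92/15)
  seg 4: up by d8 = 77/25 → (4/5, -229/75)
  seg 5: right by d4 = 92/15 → (104/15, -229/75)
  seg 6: up by d6 = 128/5 → (104/15, 1691/75)
  seg 7: left by d4 = 92/15 → (4/5, 1691/75)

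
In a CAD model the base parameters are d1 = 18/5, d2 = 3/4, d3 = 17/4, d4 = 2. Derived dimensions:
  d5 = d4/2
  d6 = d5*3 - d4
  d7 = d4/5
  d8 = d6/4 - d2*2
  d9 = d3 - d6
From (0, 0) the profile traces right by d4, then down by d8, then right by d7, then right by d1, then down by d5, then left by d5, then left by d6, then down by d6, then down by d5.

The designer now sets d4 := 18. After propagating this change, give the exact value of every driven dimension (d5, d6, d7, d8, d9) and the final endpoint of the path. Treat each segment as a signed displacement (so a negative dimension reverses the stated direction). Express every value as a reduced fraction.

Apply edit: d4 := 18
  d5 = d4/2 = 9
  d6 = d5*3 - d4 = 9
  d7 = d4/5 = 18/5
  d8 = d6/4 - d2*2 = 3/4
  d9 = d3 - d6 = -19/4
Walk from origin (0, 0):
  seg 1: right by d4 = 18 → (18, 0)
  seg 2: down by d8 = 3/4 → (18, -3/4)
  seg 3: right by d7 = 18/5 → (108/5, -3/4)
  seg 4: right by d1 = 18/5 → (126/5, -3/4)
  seg 5: down by d5 = 9 → (126/5, -39/4)
  seg 6: left by d5 = 9 → (81/5, -39/4)
  seg 7: left by d6 = 9 → (36/5, -39/4)
  seg 8: down by d6 = 9 → (36/5, -75/4)
  seg 9: down by d5 = 9 → (36/5, -111/4)

d5 = 9
d6 = 9
d7 = 18/5
d8 = 3/4
d9 = -19/4
endpoint = (36/5, -111/4)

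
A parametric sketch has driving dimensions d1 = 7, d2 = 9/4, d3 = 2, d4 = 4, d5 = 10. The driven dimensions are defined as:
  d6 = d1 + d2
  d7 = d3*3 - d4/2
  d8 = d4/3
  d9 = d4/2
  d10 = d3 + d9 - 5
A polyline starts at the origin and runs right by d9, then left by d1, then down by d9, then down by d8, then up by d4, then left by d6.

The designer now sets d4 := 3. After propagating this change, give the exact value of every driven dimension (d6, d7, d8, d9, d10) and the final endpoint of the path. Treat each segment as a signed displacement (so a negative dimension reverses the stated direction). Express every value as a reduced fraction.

Apply edit: d4 := 3
  d6 = d1 + d2 = 37/4
  d7 = d3*3 - d4/2 = 9/2
  d8 = d4/3 = 1
  d9 = d4/2 = 3/2
  d10 = d3 + d9 - 5 = -3/2
Walk from origin (0, 0):
  seg 1: right by d9 = 3/2 → (3/2, 0)
  seg 2: left by d1 = 7 → (-11/2, 0)
  seg 3: down by d9 = 3/2 → (-11/2, -3/2)
  seg 4: down by d8 = 1 → (-11/2, -5/2)
  seg 5: up by d4 = 3 → (-11/2, 1/2)
  seg 6: left by d6 = 37/4 → (-59/4, 1/2)

d6 = 37/4
d7 = 9/2
d8 = 1
d9 = 3/2
d10 = -3/2
endpoint = (-59/4, 1/2)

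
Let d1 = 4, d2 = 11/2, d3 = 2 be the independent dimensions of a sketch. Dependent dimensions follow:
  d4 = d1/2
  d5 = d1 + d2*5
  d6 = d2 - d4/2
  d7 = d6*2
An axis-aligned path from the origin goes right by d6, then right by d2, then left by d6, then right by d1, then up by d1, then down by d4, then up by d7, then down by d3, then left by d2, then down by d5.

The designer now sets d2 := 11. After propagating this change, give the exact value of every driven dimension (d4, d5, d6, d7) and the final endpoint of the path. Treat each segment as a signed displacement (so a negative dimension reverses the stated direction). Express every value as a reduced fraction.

Apply edit: d2 := 11
  d4 = d1/2 = 2
  d5 = d1 + d2*5 = 59
  d6 = d2 - d4/2 = 10
  d7 = d6*2 = 20
Walk from origin (0, 0):
  seg 1: right by d6 = 10 → (10, 0)
  seg 2: right by d2 = 11 → (21, 0)
  seg 3: left by d6 = 10 → (11, 0)
  seg 4: right by d1 = 4 → (15, 0)
  seg 5: up by d1 = 4 → (15, 4)
  seg 6: down by d4 = 2 → (15, 2)
  seg 7: up by d7 = 20 → (15, 22)
  seg 8: down by d3 = 2 → (15, 20)
  seg 9: left by d2 = 11 → (4, 20)
  seg 10: down by d5 = 59 → (4, -39)

d4 = 2
d5 = 59
d6 = 10
d7 = 20
endpoint = (4, -39)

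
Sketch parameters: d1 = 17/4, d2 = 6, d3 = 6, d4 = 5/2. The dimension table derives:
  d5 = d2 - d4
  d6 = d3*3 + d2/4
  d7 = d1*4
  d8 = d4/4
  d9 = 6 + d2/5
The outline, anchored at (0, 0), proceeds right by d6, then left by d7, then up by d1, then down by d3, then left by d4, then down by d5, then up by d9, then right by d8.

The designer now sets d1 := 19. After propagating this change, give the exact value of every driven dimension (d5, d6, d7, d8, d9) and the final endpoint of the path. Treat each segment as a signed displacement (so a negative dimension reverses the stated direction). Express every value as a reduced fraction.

Apply edit: d1 := 19
  d5 = d2 - d4 = 7/2
  d6 = d3*3 + d2/4 = 39/2
  d7 = d1*4 = 76
  d8 = d4/4 = 5/8
  d9 = 6 + d2/5 = 36/5
Walk from origin (0, 0):
  seg 1: right by d6 = 39/2 → (39/2, 0)
  seg 2: left by d7 = 76 → (-113/2, 0)
  seg 3: up by d1 = 19 → (-113/2, 19)
  seg 4: down by d3 = 6 → (-113/2, 13)
  seg 5: left by d4 = 5/2 → (-59, 13)
  seg 6: down by d5 = 7/2 → (-59, 19/2)
  seg 7: up by d9 = 36/5 → (-59, 167/10)
  seg 8: right by d8 = 5/8 → (-467/8, 167/10)

d5 = 7/2
d6 = 39/2
d7 = 76
d8 = 5/8
d9 = 36/5
endpoint = (-467/8, 167/10)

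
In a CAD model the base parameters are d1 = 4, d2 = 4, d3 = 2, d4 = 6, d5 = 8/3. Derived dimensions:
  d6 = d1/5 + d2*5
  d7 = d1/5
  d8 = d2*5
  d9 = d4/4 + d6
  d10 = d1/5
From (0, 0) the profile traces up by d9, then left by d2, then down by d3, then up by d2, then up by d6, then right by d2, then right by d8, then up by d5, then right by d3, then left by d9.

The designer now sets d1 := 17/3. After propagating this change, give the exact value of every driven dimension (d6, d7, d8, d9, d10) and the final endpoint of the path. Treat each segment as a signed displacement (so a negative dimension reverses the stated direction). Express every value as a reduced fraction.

Apply edit: d1 := 17/3
  d6 = d1/5 + d2*5 = 317/15
  d7 = d1/5 = 17/15
  d8 = d2*5 = 20
  d9 = d4/4 + d6 = 679/30
  d10 = d1/5 = 17/15
Walk from origin (0, 0):
  seg 1: up by d9 = 679/30 → (0, 679/30)
  seg 2: left by d2 = 4 → (-4, 679/30)
  seg 3: down by d3 = 2 → (-4, 619/30)
  seg 4: up by d2 = 4 → (-4, 739/30)
  seg 5: up by d6 = 317/15 → (-4, 1373/30)
  seg 6: right by d2 = 4 → (0, 1373/30)
  seg 7: right by d8 = 20 → (20, 1373/30)
  seg 8: up by d5 = 8/3 → (20, 1453/30)
  seg 9: right by d3 = 2 → (22, 1453/30)
  seg 10: left by d9 = 679/30 → (-19/30, 1453/30)

d6 = 317/15
d7 = 17/15
d8 = 20
d9 = 679/30
d10 = 17/15
endpoint = (-19/30, 1453/30)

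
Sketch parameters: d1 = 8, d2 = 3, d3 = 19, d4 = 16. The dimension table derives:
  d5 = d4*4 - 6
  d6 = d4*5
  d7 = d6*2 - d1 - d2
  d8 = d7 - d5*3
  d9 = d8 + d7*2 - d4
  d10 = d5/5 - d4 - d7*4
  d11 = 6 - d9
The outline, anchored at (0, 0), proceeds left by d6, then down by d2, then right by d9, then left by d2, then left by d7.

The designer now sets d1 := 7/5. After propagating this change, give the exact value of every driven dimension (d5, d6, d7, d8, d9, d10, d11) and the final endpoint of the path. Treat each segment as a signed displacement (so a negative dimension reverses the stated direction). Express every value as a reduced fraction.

Apply edit: d1 := 7/5
  d5 = d4*4 - 6 = 58
  d6 = d4*5 = 80
  d7 = d6*2 - d1 - d2 = 778/5
  d8 = d7 - d5*3 = -92/5
  d9 = d8 + d7*2 - d4 = 1384/5
  d10 = d5/5 - d4 - d7*4 = -3134/5
  d11 = 6 - d9 = -1354/5
Walk from origin (0, 0):
  seg 1: left by d6 = 80 → (-80, 0)
  seg 2: down by d2 = 3 → (-80, -3)
  seg 3: right by d9 = 1384/5 → (984/5, -3)
  seg 4: left by d2 = 3 → (969/5, -3)
  seg 5: left by d7 = 778/5 → (191/5, -3)

d5 = 58
d6 = 80
d7 = 778/5
d8 = -92/5
d9 = 1384/5
d10 = -3134/5
d11 = -1354/5
endpoint = (191/5, -3)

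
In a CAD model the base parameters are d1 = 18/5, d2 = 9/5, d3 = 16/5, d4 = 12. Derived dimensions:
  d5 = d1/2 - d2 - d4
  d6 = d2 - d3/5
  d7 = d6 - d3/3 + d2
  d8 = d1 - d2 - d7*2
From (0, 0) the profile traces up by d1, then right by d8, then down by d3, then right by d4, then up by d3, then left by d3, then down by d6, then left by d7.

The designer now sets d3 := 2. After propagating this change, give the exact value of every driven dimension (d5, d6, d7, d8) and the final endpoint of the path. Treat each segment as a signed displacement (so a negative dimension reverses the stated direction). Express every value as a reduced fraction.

Apply edit: d3 := 2
  d5 = d1/2 - d2 - d4 = -12
  d6 = d2 - d3/5 = 7/5
  d7 = d6 - d3/3 + d2 = 38/15
  d8 = d1 - d2 - d7*2 = -49/15
Walk from origin (0, 0):
  seg 1: up by d1 = 18/5 → (0, 18/5)
  seg 2: right by d8 = -49/15 → (-49/15, 18/5)
  seg 3: down by d3 = 2 → (-49/15, 8/5)
  seg 4: right by d4 = 12 → (131/15, 8/5)
  seg 5: up by d3 = 2 → (131/15, 18/5)
  seg 6: left by d3 = 2 → (101/15, 18/5)
  seg 7: down by d6 = 7/5 → (101/15, 11/5)
  seg 8: left by d7 = 38/15 → (21/5, 11/5)

d5 = -12
d6 = 7/5
d7 = 38/15
d8 = -49/15
endpoint = (21/5, 11/5)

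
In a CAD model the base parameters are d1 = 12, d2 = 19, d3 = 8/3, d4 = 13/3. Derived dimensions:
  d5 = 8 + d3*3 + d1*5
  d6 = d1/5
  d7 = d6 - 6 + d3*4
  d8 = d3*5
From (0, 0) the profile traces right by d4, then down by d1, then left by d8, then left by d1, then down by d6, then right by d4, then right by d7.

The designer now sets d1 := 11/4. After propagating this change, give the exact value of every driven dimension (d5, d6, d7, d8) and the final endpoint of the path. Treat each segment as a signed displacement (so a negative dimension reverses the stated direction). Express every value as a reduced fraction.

d5 = 119/4
d6 = 11/20
d7 = 313/60
d8 = 40/3
endpoint = (-11/5, -33/10)

Apply edit: d1 := 11/4
  d5 = 8 + d3*3 + d1*5 = 119/4
  d6 = d1/5 = 11/20
  d7 = d6 - 6 + d3*4 = 313/60
  d8 = d3*5 = 40/3
Walk from origin (0, 0):
  seg 1: right by d4 = 13/3 → (13/3, 0)
  seg 2: down by d1 = 11/4 → (13/3, -11/4)
  seg 3: left by d8 = 40/3 → (-9, -11/4)
  seg 4: left by d1 = 11/4 → (-47/4, -11/4)
  seg 5: down by d6 = 11/20 → (-47/4, -33/10)
  seg 6: right by d4 = 13/3 → (-89/12, -33/10)
  seg 7: right by d7 = 313/60 → (-11/5, -33/10)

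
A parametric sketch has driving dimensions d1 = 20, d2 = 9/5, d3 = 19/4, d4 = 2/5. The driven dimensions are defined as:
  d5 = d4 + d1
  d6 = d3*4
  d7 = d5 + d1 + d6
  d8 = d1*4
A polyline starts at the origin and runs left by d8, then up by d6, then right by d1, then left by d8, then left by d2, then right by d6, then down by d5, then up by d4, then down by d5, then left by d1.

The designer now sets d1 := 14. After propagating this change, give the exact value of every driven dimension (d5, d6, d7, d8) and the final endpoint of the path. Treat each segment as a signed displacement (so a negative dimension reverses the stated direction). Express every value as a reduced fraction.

d5 = 72/5
d6 = 19
d7 = 237/5
d8 = 56
endpoint = (-474/5, -47/5)

Apply edit: d1 := 14
  d5 = d4 + d1 = 72/5
  d6 = d3*4 = 19
  d7 = d5 + d1 + d6 = 237/5
  d8 = d1*4 = 56
Walk from origin (0, 0):
  seg 1: left by d8 = 56 → (-56, 0)
  seg 2: up by d6 = 19 → (-56, 19)
  seg 3: right by d1 = 14 → (-42, 19)
  seg 4: left by d8 = 56 → (-98, 19)
  seg 5: left by d2 = 9/5 → (-499/5, 19)
  seg 6: right by d6 = 19 → (-404/5, 19)
  seg 7: down by d5 = 72/5 → (-404/5, 23/5)
  seg 8: up by d4 = 2/5 → (-404/5, 5)
  seg 9: down by d5 = 72/5 → (-404/5, -47/5)
  seg 10: left by d1 = 14 → (-474/5, -47/5)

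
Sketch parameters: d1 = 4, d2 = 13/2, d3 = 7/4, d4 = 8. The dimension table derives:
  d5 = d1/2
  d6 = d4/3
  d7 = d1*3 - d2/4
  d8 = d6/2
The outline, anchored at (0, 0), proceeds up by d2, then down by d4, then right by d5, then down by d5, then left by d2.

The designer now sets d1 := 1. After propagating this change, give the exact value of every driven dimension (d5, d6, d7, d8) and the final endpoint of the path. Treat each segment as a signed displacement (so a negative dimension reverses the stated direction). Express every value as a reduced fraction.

Apply edit: d1 := 1
  d5 = d1/2 = 1/2
  d6 = d4/3 = 8/3
  d7 = d1*3 - d2/4 = 11/8
  d8 = d6/2 = 4/3
Walk from origin (0, 0):
  seg 1: up by d2 = 13/2 → (0, 13/2)
  seg 2: down by d4 = 8 → (0, -3/2)
  seg 3: right by d5 = 1/2 → (1/2, -3/2)
  seg 4: down by d5 = 1/2 → (1/2, -2)
  seg 5: left by d2 = 13/2 → (-6, -2)

d5 = 1/2
d6 = 8/3
d7 = 11/8
d8 = 4/3
endpoint = (-6, -2)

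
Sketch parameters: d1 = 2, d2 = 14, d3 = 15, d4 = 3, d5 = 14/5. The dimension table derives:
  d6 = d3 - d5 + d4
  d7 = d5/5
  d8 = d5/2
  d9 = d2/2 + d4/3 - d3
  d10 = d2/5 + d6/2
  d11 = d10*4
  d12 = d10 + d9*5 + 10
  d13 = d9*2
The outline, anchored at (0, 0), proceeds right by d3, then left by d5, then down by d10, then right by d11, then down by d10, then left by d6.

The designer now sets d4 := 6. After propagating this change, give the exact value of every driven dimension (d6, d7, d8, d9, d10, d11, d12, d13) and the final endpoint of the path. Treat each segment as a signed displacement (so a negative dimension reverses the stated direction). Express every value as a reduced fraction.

d6 = 91/5
d7 = 14/25
d8 = 7/5
d9 = -6
d10 = 119/10
d11 = 238/5
d12 = -81/10
d13 = -12
endpoint = (208/5, -119/5)

Apply edit: d4 := 6
  d6 = d3 - d5 + d4 = 91/5
  d7 = d5/5 = 14/25
  d8 = d5/2 = 7/5
  d9 = d2/2 + d4/3 - d3 = -6
  d10 = d2/5 + d6/2 = 119/10
  d11 = d10*4 = 238/5
  d12 = d10 + d9*5 + 10 = -81/10
  d13 = d9*2 = -12
Walk from origin (0, 0):
  seg 1: right by d3 = 15 → (15, 0)
  seg 2: left by d5 = 14/5 → (61/5, 0)
  seg 3: down by d10 = 119/10 → (61/5, -119/10)
  seg 4: right by d11 = 238/5 → (299/5, -119/10)
  seg 5: down by d10 = 119/10 → (299/5, -119/5)
  seg 6: left by d6 = 91/5 → (208/5, -119/5)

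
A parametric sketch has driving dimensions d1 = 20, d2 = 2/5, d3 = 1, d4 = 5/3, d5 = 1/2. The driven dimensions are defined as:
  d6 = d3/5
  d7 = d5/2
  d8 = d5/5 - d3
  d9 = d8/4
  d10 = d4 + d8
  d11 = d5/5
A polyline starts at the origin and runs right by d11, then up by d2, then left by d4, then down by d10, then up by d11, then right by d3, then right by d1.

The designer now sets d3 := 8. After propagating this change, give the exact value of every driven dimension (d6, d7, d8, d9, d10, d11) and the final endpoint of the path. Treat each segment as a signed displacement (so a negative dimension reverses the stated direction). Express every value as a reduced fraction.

d6 = 8/5
d7 = 1/4
d8 = -79/10
d9 = -79/40
d10 = -187/30
d11 = 1/10
endpoint = (793/30, 101/15)

Apply edit: d3 := 8
  d6 = d3/5 = 8/5
  d7 = d5/2 = 1/4
  d8 = d5/5 - d3 = -79/10
  d9 = d8/4 = -79/40
  d10 = d4 + d8 = -187/30
  d11 = d5/5 = 1/10
Walk from origin (0, 0):
  seg 1: right by d11 = 1/10 → (1/10, 0)
  seg 2: up by d2 = 2/5 → (1/10, 2/5)
  seg 3: left by d4 = 5/3 → (-47/30, 2/5)
  seg 4: down by d10 = -187/30 → (-47/30, 199/30)
  seg 5: up by d11 = 1/10 → (-47/30, 101/15)
  seg 6: right by d3 = 8 → (193/30, 101/15)
  seg 7: right by d1 = 20 → (793/30, 101/15)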